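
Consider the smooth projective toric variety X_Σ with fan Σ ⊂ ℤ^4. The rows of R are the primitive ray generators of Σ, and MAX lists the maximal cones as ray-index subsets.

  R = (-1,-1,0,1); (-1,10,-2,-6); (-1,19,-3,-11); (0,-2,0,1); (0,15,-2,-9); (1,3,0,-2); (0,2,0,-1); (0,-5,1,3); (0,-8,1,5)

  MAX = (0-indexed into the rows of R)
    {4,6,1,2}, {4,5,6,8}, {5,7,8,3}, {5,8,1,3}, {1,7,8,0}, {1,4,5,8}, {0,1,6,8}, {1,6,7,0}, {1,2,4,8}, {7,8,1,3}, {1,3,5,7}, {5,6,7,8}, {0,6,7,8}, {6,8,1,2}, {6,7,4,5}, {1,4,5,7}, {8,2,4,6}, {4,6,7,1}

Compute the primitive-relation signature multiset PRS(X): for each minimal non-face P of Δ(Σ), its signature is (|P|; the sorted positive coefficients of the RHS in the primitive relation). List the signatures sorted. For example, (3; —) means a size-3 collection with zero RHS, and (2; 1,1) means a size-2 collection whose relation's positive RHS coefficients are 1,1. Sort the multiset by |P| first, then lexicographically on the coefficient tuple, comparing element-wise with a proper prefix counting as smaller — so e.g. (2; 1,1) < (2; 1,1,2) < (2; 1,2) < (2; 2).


Δ(Σ) — 9 vertices, 14 min non-faces:

  P = {3,6}:  v_{3} + v_{6} = 0  →  sig = (2; —)
  P = {0,5}:  v_{0} + v_{5} = v_{6}  →  sig = (2; 1)
  P = {3,4}:  v_{3} + v_{4} = v_{1} + v_{5}  →  sig = (2; 1,1)
  P = {0,3}:  v_{0} + v_{3} = v_{1} + v_{7} + v_{8}  →  sig = (2; 1,1,1)
  P = {2,3}:  v_{2} + v_{3} = v_{1} + v_{4} + v_{8}  →  sig = (2; 1,1,1)
  P = {0,4}:  v_{0} + v_{4} = v_{1} + 2·v_{6}  →  sig = (2; 1,2)
  P = {2,5}:  v_{2} + v_{5} = 2·v_{4} + v_{8}  →  sig = (2; 1,2)
  P = {2,7}:  v_{2} + v_{7} = v_{1} + 2·v_{6}  →  sig = (2; 1,2)
  P = {0,2}:  v_{0} + v_{2} = 2·v_{1} + 3·v_{6} + v_{8}  →  sig = (2; 1,2,3)
  P = {1,5,6}:  v_{1} + v_{5} + v_{6} = v_{4}  →  sig = (3; 1)
  P = {4,7,8}:  v_{4} + v_{7} + v_{8} = v_{6}  →  sig = (3; 1)
  P = {1,5,7,8}:  v_{1} + v_{5} + v_{7} + v_{8} = 0  →  sig = (4; —)
  P = {1,4,6,8}:  v_{1} + v_{4} + v_{6} + v_{8} = v_{2}  →  sig = (4; 1)
  P = {1,6,7,8}:  v_{1} + v_{6} + v_{7} + v_{8} = v_{0}  →  sig = (4; 1)

so the primitive-relation signature multiset is
[(2; —), (2; 1), (2; 1,1), (2; 1,1,1), (2; 1,1,1), (2; 1,2), (2; 1,2), (2; 1,2), (2; 1,2,3), (3; 1), (3; 1), (4; —), (4; 1), (4; 1)]


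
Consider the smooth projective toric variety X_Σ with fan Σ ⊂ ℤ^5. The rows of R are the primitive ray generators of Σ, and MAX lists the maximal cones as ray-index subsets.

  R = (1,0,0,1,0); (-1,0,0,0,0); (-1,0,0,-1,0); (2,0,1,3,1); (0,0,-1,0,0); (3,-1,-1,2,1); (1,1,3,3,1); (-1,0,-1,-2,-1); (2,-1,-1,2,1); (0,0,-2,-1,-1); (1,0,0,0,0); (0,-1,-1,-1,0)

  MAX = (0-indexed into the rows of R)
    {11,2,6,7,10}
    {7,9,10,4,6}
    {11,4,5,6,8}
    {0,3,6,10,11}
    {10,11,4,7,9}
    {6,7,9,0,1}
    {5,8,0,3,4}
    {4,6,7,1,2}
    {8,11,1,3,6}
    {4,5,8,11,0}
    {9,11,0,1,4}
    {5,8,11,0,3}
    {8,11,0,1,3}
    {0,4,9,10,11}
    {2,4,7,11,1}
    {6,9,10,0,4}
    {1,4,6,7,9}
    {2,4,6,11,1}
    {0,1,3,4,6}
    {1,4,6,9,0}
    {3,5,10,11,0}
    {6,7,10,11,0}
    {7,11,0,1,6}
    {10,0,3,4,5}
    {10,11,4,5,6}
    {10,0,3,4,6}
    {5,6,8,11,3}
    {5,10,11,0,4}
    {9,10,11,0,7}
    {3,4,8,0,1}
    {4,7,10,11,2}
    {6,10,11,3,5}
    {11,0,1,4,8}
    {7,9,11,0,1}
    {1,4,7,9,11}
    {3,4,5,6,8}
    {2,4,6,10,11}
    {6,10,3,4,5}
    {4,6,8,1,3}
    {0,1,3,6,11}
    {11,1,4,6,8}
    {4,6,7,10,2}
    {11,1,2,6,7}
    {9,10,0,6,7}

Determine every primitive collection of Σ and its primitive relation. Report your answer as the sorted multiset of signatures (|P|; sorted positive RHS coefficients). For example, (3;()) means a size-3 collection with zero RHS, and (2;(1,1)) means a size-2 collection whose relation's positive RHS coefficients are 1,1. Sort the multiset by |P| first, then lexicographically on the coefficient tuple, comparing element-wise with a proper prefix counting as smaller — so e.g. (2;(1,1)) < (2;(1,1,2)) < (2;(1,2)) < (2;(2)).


21 minimal non-faces of Δ(Σ) (on 12 rays):

  • {0,2}:  v_{0} + v_{2} = 0  →  sig = (2;())
  • {1,10}:  v_{1} + v_{10} = 0  →  sig = (2;())
  • {1,5}:  v_{1} + v_{5} = v_{8}  →  sig = (2;(1))
  • {3,7}:  v_{3} + v_{7} = v_{0}  →  sig = (2;(1))
  • {8,10}:  v_{8} + v_{10} = v_{5}  →  sig = (2;(1))
  • {2,9}:  v_{2} + v_{9} = v_{4} + v_{7}  →  sig = (2;(1,1))
  • {2,3}:  v_{2} + v_{3} = v_{4} + v_{6} + v_{11}  →  sig = (2;(1,1,1))
  • {7,8}:  v_{7} + v_{8} = v_{0} + v_{4} + v_{11}  →  sig = (2;(1,1,1))
  • {5,7}:  v_{5} + v_{7} = v_{0} + v_{4} + v_{10} + v_{11}  →  sig = (2;(1,1,1,1))
  • {2,5}:  v_{2} + v_{5} = 2·v_{4} + v_{6} + v_{10} + 2·v_{11}  →  sig = (2;(1,1,2,2))
  • {5,9}:  v_{5} + v_{9} = 2·v_{0} + 2·v_{4} + v_{10} + v_{11}  →  sig = (2;(1,1,2,2))
  • {3,9}:  v_{3} + v_{9} = 2·v_{0} + v_{4}  →  sig = (2;(1,2))
  • {2,8}:  v_{2} + v_{8} = 2·v_{4} + v_{6} + 2·v_{11}  →  sig = (2;(1,2,2))
  • {8,9}:  v_{8} + v_{9} = 2·v_{0} + 2·v_{4} + v_{11}  →  sig = (2;(1,2,2))
  • {0,4,7}:  v_{0} + v_{4} + v_{7} = v_{9}  →  sig = (3;(1))
  • {3,4,11}:  v_{3} + v_{4} + v_{11} = v_{8}  →  sig = (3;(1))
  • {6,9,11}:  v_{6} + v_{9} + v_{11} = v_{0}  →  sig = (3;(1))
  • {0,5,6}:  v_{0} + v_{5} + v_{6} = 2·v_{3} + v_{10}  →  sig = (3;(1,2))
  • {0,6,8}:  v_{0} + v_{6} + v_{8} = 2·v_{3}  →  sig = (3;(2))
  • {4,6,7,11}:  v_{4} + v_{6} + v_{7} + v_{11} = 0  →  sig = (4;())
  • {0,4,6,11}:  v_{0} + v_{4} + v_{6} + v_{11} = v_{3}  →  sig = (4;(1))

Signatures (|P|; sorted positive RHS coefficients), sorted:
{ (2;()) ×2,  (2;(1)) ×3,  (2;(1,1)),  (2;(1,1,1)) ×2,  (2;(1,1,1,1)),  (2;(1,1,2,2)) ×2,  (2;(1,2)),  (2;(1,2,2)) ×2,  (3;(1)) ×3,  (3;(1,2)),  (3;(2)),  (4;()),  (4;(1)) }


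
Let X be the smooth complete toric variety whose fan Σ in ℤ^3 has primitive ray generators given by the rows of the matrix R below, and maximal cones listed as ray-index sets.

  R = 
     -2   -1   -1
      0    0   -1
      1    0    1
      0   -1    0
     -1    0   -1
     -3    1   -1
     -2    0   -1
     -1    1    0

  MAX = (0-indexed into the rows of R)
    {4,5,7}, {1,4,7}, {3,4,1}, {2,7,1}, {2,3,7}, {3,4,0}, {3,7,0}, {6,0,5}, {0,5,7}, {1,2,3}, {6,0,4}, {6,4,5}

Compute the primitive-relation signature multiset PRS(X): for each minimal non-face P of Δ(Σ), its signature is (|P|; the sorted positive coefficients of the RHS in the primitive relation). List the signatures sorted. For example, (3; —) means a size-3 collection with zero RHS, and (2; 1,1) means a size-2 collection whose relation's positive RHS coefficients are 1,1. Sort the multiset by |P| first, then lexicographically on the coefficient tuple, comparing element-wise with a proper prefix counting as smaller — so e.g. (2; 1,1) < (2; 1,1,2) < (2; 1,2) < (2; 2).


|primitive collections| = 14. Relations:

  P = {2,4}:  v_{2} + v_{4} = 0  ⇒ sig = (2; —)
  P = {3,6}:  v_{3} + v_{6} = v_{0}  ⇒ sig = (2; 1)
  P = {6,7}:  v_{6} + v_{7} = v_{5}  ⇒ sig = (2; 1)
  P = {2,6}:  v_{2} + v_{6} = v_{3} + v_{7}  ⇒ sig = (2; 1,1)
  P = {3,5}:  v_{3} + v_{5} = v_{0} + v_{7}  ⇒ sig = (2; 1,1)
  P = {0,1}:  v_{0} + v_{1} = v_{3} + 2·v_{4}  ⇒ sig = (2; 1,2)
  P = {0,2}:  v_{0} + v_{2} = 2·v_{3} + v_{7}  ⇒ sig = (2; 1,2)
  P = {1,5}:  v_{1} + v_{5} = 2·v_{4} + v_{7}  ⇒ sig = (2; 1,2)
  P = {2,5}:  v_{2} + v_{5} = v_{3} + 2·v_{7}  ⇒ sig = (2; 1,2)
  P = {1,6}:  v_{1} + v_{6} = 2·v_{4}  ⇒ sig = (2; 2)
  P = {1,3,7}:  v_{1} + v_{3} + v_{7} = v_{4}  ⇒ sig = (3; 1)
  P = {3,4,7}:  v_{3} + v_{4} + v_{7} = v_{6}  ⇒ sig = (3; 1)
  P = {0,4,7}:  v_{0} + v_{4} + v_{7} = 2·v_{6}  ⇒ sig = (3; 2)
  P = {0,4,5}:  v_{0} + v_{4} + v_{5} = 3·v_{6}  ⇒ sig = (3; 3)

so the primitive-relation signature multiset is
[(2; —), (2; 1), (2; 1), (2; 1,1), (2; 1,1), (2; 1,2), (2; 1,2), (2; 1,2), (2; 1,2), (2; 2), (3; 1), (3; 1), (3; 2), (3; 3)]


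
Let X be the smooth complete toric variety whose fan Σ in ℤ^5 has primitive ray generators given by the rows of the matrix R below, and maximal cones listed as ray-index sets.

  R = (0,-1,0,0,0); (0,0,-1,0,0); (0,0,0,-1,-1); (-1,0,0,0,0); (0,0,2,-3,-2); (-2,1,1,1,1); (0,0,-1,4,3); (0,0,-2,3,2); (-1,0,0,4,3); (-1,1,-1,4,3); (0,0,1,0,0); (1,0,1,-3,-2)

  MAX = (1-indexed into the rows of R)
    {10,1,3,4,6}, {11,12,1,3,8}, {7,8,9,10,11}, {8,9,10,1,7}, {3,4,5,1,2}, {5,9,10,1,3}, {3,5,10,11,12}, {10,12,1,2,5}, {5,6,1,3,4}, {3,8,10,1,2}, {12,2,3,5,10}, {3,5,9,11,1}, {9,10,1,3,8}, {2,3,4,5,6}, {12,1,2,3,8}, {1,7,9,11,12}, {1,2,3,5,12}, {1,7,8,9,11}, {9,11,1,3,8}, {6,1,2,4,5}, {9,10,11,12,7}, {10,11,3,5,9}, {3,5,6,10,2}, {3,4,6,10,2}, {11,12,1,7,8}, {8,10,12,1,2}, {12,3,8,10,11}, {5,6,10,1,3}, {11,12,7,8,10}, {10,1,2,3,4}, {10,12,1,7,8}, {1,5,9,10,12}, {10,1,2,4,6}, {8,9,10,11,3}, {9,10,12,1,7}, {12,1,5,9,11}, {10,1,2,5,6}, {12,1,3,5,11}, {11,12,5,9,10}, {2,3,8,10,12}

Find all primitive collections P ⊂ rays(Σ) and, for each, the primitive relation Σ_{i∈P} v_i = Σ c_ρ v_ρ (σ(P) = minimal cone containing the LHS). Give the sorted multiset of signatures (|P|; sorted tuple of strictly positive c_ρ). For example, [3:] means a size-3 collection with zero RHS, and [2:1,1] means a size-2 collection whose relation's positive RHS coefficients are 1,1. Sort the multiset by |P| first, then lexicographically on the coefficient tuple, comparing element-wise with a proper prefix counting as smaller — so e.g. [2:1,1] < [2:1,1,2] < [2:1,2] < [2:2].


Minimal non-faces — 23 found among 12 rays, 40 max cones:

  P = {2,11}:  v_{2} + v_{11} = 0  ⇒ sig = [2:]
  P = {5,8}:  v_{5} + v_{8} = 0  ⇒ sig = [2:]
  P = {2,9}:  v_{2} + v_{9} = v_{1} + v_{10}  ⇒ sig = [2:1,1]
  P = {3,7}:  v_{3} + v_{7} = v_{8} + v_{11}  ⇒ sig = [2:1,1]
  P = {4,7}:  v_{4} + v_{7} = v_{1} + v_{10}  ⇒ sig = [2:1,1]
  P = {4,12}:  v_{4} + v_{12} = v_{2} + v_{5}  ⇒ sig = [2:1,1]
  P = {5,7}:  v_{5} + v_{7} = v_{9} + v_{12}  ⇒ sig = [2:1,1]
  P = {6,8}:  v_{6} + v_{8} = v_{4} + v_{10}  ⇒ sig = [2:1,1]
  P = {2,7}:  v_{2} + v_{7} = v_{1} + v_{8} + v_{10} + v_{12}  ⇒ sig = [2:1,1,1,1]
  P = {4,8}:  v_{4} + v_{8} = v_{1} + v_{2} + v_{3} + v_{10}  ⇒ sig = [2:1,1,1,1]
  P = {4,11}:  v_{4} + v_{11} = v_{1} + v_{3} + v_{5} + v_{10}  ⇒ sig = [2:1,1,1,1]
  P = {6,7}:  v_{6} + v_{7} = v_{1} + v_{5} + 2·v_{10}  ⇒ sig = [2:1,1,2]
  P = {6,12}:  v_{6} + v_{12} = v_{2} + 2·v_{5} + v_{10}  ⇒ sig = [2:1,1,2]
  P = {4,9}:  v_{4} + v_{9} = 2·v_{1} + v_{3} + v_{5} + 2·v_{10}  ⇒ sig = [2:1,1,2,2]
  P = {6,11}:  v_{6} + v_{11} = v_{1} + v_{3} + 2·v_{5} + 2·v_{10}  ⇒ sig = [2:1,1,2,2]
  P = {6,9}:  v_{6} + v_{9} = 2·v_{1} + v_{3} + 2·v_{5} + 3·v_{10}  ⇒ sig = [2:1,2,2,3]
  P = {1,10,11}:  v_{1} + v_{10} + v_{11} = v_{9}  ⇒ sig = [3:1]
  P = {3,9,12}:  v_{3} + v_{9} + v_{12} = v_{11}  ⇒ sig = [3:1]
  P = {4,5,10}:  v_{4} + v_{5} + v_{10} = v_{6}  ⇒ sig = [3:1]
  P = {8,9,12}:  v_{8} + v_{9} + v_{12} = v_{7}  ⇒ sig = [3:1]
  P = {1,3,10,12}:  v_{1} + v_{3} + v_{10} + v_{12} = 0  ⇒ sig = [4:]
  P = {1,2,3,6}:  v_{1} + v_{2} + v_{3} + v_{6} = 2·v_{4}  ⇒ sig = [4:2]
  P = {1,2,3,5,10}:  v_{1} + v_{2} + v_{3} + v_{5} + v_{10} = v_{4}  ⇒ sig = [5:1]

Signatures (|P|; sorted positive RHS coefficients), sorted:
[[2:], [2:], [2:1,1], [2:1,1], [2:1,1], [2:1,1], [2:1,1], [2:1,1], [2:1,1,1,1], [2:1,1,1,1], [2:1,1,1,1], [2:1,1,2], [2:1,1,2], [2:1,1,2,2], [2:1,1,2,2], [2:1,2,2,3], [3:1], [3:1], [3:1], [3:1], [4:], [4:2], [5:1]]


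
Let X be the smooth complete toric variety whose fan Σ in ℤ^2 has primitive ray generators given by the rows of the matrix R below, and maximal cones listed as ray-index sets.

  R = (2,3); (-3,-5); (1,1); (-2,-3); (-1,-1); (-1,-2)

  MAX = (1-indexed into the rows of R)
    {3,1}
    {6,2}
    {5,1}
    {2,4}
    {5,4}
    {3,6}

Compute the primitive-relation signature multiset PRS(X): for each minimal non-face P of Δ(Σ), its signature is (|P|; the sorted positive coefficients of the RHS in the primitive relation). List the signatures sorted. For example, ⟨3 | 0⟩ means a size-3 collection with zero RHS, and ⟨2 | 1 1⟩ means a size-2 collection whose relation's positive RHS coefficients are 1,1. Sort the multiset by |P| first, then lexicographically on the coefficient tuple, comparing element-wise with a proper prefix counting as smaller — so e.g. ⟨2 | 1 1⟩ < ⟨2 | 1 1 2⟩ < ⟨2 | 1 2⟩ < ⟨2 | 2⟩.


Δ(Σ) — 6 vertices, 9 min non-faces:

  P={1,4}:  v_{1} + v_{4} = 0 ; sig = ⟨2 | 0⟩
  P={3,5}:  v_{3} + v_{5} = 0 ; sig = ⟨2 | 0⟩
  P={1,2}:  v_{1} + v_{2} = v_{6} ; sig = ⟨2 | 1⟩
  P={1,6}:  v_{1} + v_{6} = v_{3} ; sig = ⟨2 | 1⟩
  P={3,4}:  v_{3} + v_{4} = v_{6} ; sig = ⟨2 | 1⟩
  P={4,6}:  v_{4} + v_{6} = v_{2} ; sig = ⟨2 | 1⟩
  P={5,6}:  v_{5} + v_{6} = v_{4} ; sig = ⟨2 | 1⟩
  P={2,3}:  v_{2} + v_{3} = 2·v_{6} ; sig = ⟨2 | 2⟩
  P={2,5}:  v_{2} + v_{5} = 2·v_{4} ; sig = ⟨2 | 2⟩

so the primitive-relation signature multiset is
    ⟨2 | 0⟩
    ⟨2 | 0⟩
    ⟨2 | 1⟩
    ⟨2 | 1⟩
    ⟨2 | 1⟩
    ⟨2 | 1⟩
    ⟨2 | 1⟩
    ⟨2 | 2⟩
    ⟨2 | 2⟩


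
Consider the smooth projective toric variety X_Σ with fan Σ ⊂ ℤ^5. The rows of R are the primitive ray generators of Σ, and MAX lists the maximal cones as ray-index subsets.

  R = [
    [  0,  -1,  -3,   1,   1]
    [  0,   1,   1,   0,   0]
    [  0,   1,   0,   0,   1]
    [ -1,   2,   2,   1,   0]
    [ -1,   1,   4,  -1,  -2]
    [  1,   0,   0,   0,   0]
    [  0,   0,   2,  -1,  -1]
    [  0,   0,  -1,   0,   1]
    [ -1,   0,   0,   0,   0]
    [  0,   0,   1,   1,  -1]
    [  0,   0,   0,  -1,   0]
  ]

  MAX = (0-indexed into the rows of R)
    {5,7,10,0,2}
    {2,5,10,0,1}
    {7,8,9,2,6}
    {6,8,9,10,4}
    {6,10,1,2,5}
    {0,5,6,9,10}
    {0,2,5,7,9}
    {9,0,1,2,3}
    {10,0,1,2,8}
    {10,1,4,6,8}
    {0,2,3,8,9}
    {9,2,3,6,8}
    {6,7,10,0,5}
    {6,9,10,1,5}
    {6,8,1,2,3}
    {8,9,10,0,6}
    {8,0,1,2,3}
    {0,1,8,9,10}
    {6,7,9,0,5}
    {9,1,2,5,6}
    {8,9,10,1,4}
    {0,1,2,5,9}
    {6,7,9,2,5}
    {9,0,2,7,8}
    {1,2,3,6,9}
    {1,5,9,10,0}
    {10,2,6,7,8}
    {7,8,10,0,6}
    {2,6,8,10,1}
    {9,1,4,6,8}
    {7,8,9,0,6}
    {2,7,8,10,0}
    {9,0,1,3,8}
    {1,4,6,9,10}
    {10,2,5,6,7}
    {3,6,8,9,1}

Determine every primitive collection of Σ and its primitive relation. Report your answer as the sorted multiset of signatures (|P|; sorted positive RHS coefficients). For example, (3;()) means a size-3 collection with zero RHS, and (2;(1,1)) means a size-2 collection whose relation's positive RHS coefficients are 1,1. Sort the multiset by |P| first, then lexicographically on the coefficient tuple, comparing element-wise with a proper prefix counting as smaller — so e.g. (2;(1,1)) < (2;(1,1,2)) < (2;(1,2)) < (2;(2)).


The 17 primitive collections of Σ (r=11, n=5):

  P = {5,8}:  v_{5} + v_{8} = 0 ; sig = (2;())
  P = {1,7}:  v_{1} + v_{7} = v_{2} ; sig = (2;(1))
  P = {0,4}:  v_{0} + v_{4} = v_{8} + v_{9} + v_{10} ; sig = (2;(1,1,1))
  P = {3,5}:  v_{3} + v_{5} = v_{1} + v_{2} + v_{9} ; sig = (2;(1,1,1))
  P = {4,7}:  v_{4} + v_{7} = v_{1} + v_{6} + v_{8} ; sig = (2;(1,1,1))
  P = {4,5}:  v_{4} + v_{5} = v_{1} + v_{6} + v_{9} + v_{10} ; sig = (2;(1,1,1,1))
  P = {2,4}:  v_{2} + v_{4} = 2·v_{1} + v_{6} + v_{8} ; sig = (2;(1,1,2))
  P = {3,7}:  v_{3} + v_{7} = 2·v_{2} + v_{8} + v_{9} ; sig = (2;(1,1,2))
  P = {3,4}:  v_{3} + v_{4} = 3·v_{1} + v_{6} + 2·v_{8} + v_{9} ; sig = (2;(1,1,2,3))
  P = {3,10}:  v_{3} + v_{10} = 2·v_{1} + v_{8} ; sig = (2;(1,2))
  P = {0,1,6}:  v_{0} + v_{1} + v_{6} = 0 ; sig = (3;())
  P = {7,9,10}:  v_{7} + v_{9} + v_{10} = 0 ; sig = (3;())
  P = {0,2,6}:  v_{0} + v_{2} + v_{6} = v_{7} ; sig = (3;(1))
  P = {2,9,10}:  v_{2} + v_{9} + v_{10} = v_{1} ; sig = (3;(1))
  P = {0,3,6}:  v_{0} + v_{3} + v_{6} = v_{2} + v_{8} + v_{9} ; sig = (3;(1,1,1))
  P = {1,2,8,9}:  v_{1} + v_{2} + v_{8} + v_{9} = v_{3} ; sig = (4;(1))
  P = {1,6,8,9,10}:  v_{1} + v_{6} + v_{8} + v_{9} + v_{10} = v_{4} ; sig = (5;(1))

Signatures (|P|; sorted positive RHS coefficients), sorted:
{ (2;()),  (2;(1)),  (2;(1,1,1)) ×3,  (2;(1,1,1,1)),  (2;(1,1,2)) ×2,  (2;(1,1,2,3)),  (2;(1,2)),  (3;()) ×2,  (3;(1)) ×2,  (3;(1,1,1)),  (4;(1)),  (5;(1)) }


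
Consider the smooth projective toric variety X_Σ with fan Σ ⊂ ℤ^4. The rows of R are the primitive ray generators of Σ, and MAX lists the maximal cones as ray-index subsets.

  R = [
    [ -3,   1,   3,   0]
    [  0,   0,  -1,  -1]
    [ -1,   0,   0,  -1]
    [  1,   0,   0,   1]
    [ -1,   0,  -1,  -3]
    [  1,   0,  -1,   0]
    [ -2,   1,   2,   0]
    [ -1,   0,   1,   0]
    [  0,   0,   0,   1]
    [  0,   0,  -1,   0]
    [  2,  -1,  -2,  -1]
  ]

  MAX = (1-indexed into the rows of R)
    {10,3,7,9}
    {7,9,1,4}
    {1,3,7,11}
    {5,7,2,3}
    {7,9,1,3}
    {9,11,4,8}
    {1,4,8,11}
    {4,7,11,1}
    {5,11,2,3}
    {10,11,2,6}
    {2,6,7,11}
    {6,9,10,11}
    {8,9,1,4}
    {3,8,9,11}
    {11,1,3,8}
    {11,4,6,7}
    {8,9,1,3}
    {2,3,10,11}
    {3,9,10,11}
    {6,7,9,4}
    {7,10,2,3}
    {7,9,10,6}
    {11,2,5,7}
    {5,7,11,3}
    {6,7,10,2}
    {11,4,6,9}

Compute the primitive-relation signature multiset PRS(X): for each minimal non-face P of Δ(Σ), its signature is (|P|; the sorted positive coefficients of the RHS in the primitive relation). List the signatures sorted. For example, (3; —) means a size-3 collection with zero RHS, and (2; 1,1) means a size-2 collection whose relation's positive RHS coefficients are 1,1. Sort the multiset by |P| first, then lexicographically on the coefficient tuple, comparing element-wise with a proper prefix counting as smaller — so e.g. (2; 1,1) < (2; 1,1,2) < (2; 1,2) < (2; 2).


22 minimal non-faces of Δ(Σ) (on 11 rays):

  {3,4}:  v_{3} + v_{4} = 0  →  sig = (2; —)
  {6,8}:  v_{6} + v_{8} = 0  →  sig = (2; —)
  {1,6}:  v_{1} + v_{6} = v_{7}  →  sig = (2; 1)
  {2,4}:  v_{2} + v_{4} = v_{6}  →  sig = (2; 1)
  {2,8}:  v_{2} + v_{8} = v_{3}  →  sig = (2; 1)
  {2,9}:  v_{2} + v_{9} = v_{10}  →  sig = (2; 1)
  {3,6}:  v_{3} + v_{6} = v_{2}  →  sig = (2; 1)
  {7,8}:  v_{7} + v_{8} = v_{1}  →  sig = (2; 1)
  {1,2}:  v_{1} + v_{2} = v_{3} + v_{7}  →  sig = (2; 1,1)
  {4,10}:  v_{4} + v_{10} = v_{6} + v_{9}  →  sig = (2; 1,1)
  {5,9}:  v_{5} + v_{9} = v_{2} + v_{3}  →  sig = (2; 1,1)
  {8,10}:  v_{8} + v_{10} = v_{3} + v_{9}  →  sig = (2; 1,1)
  {1,10}:  v_{1} + v_{10} = v_{3} + v_{7} + v_{9}  →  sig = (2; 1,1,1)
  {4,5}:  v_{4} + v_{5} = v_{2} + v_{7} + v_{11}  →  sig = (2; 1,1,1)
  {5,6}:  v_{5} + v_{6} = 2·v_{2} + v_{7} + v_{11}  →  sig = (2; 1,1,2)
  {5,8}:  v_{5} + v_{8} = 2·v_{3} + v_{7} + v_{11}  →  sig = (2; 1,1,2)
  {5,10}:  v_{5} + v_{10} = 2·v_{2} + v_{3}  →  sig = (2; 1,2)
  {1,5}:  v_{1} + v_{5} = 2·v_{3} + 2·v_{7} + v_{11}  →  sig = (2; 1,2,2)
  {7,9,11}:  v_{7} + v_{9} + v_{11} = 0  →  sig = (3; —)
  {1,9,11}:  v_{1} + v_{9} + v_{11} = v_{8}  →  sig = (3; 1)
  {7,10,11}:  v_{7} + v_{10} + v_{11} = v_{2}  →  sig = (3; 1)
  {2,3,7,11}:  v_{2} + v_{3} + v_{7} + v_{11} = v_{5}  →  sig = (4; 1)

so the primitive-relation signature multiset is
    (2; —)
    (2; —)
    (2; 1)
    (2; 1)
    (2; 1)
    (2; 1)
    (2; 1)
    (2; 1)
    (2; 1,1)
    (2; 1,1)
    (2; 1,1)
    (2; 1,1)
    (2; 1,1,1)
    (2; 1,1,1)
    (2; 1,1,2)
    (2; 1,1,2)
    (2; 1,2)
    (2; 1,2,2)
    (3; —)
    (3; 1)
    (3; 1)
    (4; 1)


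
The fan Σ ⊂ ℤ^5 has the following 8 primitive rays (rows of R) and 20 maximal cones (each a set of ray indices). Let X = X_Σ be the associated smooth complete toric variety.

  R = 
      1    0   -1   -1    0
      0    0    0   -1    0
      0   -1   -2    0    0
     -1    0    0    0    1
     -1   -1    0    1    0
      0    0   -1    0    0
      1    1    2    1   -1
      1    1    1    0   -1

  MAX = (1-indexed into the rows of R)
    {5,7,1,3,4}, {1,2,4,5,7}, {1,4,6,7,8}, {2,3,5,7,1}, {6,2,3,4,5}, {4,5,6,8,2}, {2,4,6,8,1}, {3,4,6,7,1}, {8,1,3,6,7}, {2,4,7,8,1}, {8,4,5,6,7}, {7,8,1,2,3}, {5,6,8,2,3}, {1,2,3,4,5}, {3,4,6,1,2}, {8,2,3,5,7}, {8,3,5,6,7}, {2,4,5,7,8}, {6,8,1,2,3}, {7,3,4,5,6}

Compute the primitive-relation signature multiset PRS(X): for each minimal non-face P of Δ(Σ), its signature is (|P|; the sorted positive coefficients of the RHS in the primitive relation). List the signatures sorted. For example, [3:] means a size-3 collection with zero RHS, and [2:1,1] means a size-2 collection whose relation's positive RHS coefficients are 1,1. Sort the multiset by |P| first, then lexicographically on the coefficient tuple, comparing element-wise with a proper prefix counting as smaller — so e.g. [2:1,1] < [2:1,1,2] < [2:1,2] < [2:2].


Σ has 5 primitive collections:

  P={1,5,6}:  v_{1} + v_{5} + v_{6} = v_{3}  ⇒ sig = [3:1]
  P={2,6,7}:  v_{2} + v_{6} + v_{7} = v_{8}  ⇒ sig = [3:1]
  P={3,4,8}:  v_{3} + v_{4} + v_{8} = v_{6}  ⇒ sig = [3:1]
  P={1,5,8}:  v_{1} + v_{5} + v_{8} = v_{2} + v_{3} + v_{7}  ⇒ sig = [3:1,1,1]
  P={2,3,4,7}:  v_{2} + v_{3} + v_{4} + v_{7} = 0  ⇒ sig = [4:]

Signatures (|P|; sorted positive RHS coefficients), sorted:
    |P|=3: 4 collections, coeffs (1), (1), (1), (1,1,1)
    |P|=4: 1 collection, coeffs ()


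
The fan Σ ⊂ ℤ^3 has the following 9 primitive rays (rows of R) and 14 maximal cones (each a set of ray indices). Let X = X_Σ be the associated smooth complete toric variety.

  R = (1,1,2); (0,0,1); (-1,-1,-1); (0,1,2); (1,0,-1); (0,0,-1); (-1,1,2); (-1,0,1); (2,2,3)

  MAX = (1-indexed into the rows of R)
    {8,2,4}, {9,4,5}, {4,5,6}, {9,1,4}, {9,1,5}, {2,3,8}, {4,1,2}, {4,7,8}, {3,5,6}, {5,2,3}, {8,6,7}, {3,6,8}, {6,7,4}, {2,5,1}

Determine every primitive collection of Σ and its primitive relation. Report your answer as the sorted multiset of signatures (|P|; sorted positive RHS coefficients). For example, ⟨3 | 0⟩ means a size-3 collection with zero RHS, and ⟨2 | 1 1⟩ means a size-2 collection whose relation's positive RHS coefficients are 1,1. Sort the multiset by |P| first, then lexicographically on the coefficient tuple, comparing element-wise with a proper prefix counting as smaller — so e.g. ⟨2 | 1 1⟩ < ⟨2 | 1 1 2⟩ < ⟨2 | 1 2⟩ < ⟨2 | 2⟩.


Δ(Σ) — 9 vertices, 18 min non-faces:

  • {2,6}:  v_{2} + v_{6} = 0  so sig = ⟨2 | 0⟩
  • {5,8}:  v_{5} + v_{8} = 0  so sig = ⟨2 | 0⟩
  • {1,3}:  v_{1} + v_{3} = v_{2}  so sig = ⟨2 | 1⟩
  • {3,4}:  v_{3} + v_{4} = v_{8}  so sig = ⟨2 | 1⟩
  • {3,9}:  v_{3} + v_{9} = v_{1}  so sig = ⟨2 | 1⟩
  • {1,6}:  v_{1} + v_{6} = v_{4} + v_{5}  so sig = ⟨2 | 1 1⟩
  • {1,8}:  v_{1} + v_{8} = v_{2} + v_{4}  so sig = ⟨2 | 1 1⟩
  • {2,7}:  v_{2} + v_{7} = v_{4} + v_{8}  so sig = ⟨2 | 1 1⟩
  • {5,7}:  v_{5} + v_{7} = v_{4} + v_{6}  so sig = ⟨2 | 1 1⟩
  • {8,9}:  v_{8} + v_{9} = v_{1} + v_{4}  so sig = ⟨2 | 1 1⟩
  • {3,7}:  v_{3} + v_{7} = v_{6} + 2·v_{8}  so sig = ⟨2 | 1 2⟩
  • {7,9}:  v_{7} + v_{9} = 3·v_{4} + v_{5}  so sig = ⟨2 | 1 3⟩
  • {1,7}:  v_{1} + v_{7} = 2·v_{4}  so sig = ⟨2 | 2⟩
  • {2,9}:  v_{2} + v_{9} = 2·v_{1}  so sig = ⟨2 | 2⟩
  • {6,9}:  v_{6} + v_{9} = 2·v_{4} + 2·v_{5}  so sig = ⟨2 | 2 2⟩
  • {1,4,5}:  v_{1} + v_{4} + v_{5} = v_{9}  so sig = ⟨3 | 1⟩
  • {2,4,5}:  v_{2} + v_{4} + v_{5} = v_{1}  so sig = ⟨3 | 1⟩
  • {4,6,8}:  v_{4} + v_{6} + v_{8} = v_{7}  so sig = ⟨3 | 1⟩

Signatures (|P|; sorted positive RHS coefficients), sorted:
{ ⟨2 | 0⟩ ×2,  ⟨2 | 1⟩ ×3,  ⟨2 | 1 1⟩ ×5,  ⟨2 | 1 2⟩,  ⟨2 | 1 3⟩,  ⟨2 | 2⟩ ×2,  ⟨2 | 2 2⟩,  ⟨3 | 1⟩ ×3 }


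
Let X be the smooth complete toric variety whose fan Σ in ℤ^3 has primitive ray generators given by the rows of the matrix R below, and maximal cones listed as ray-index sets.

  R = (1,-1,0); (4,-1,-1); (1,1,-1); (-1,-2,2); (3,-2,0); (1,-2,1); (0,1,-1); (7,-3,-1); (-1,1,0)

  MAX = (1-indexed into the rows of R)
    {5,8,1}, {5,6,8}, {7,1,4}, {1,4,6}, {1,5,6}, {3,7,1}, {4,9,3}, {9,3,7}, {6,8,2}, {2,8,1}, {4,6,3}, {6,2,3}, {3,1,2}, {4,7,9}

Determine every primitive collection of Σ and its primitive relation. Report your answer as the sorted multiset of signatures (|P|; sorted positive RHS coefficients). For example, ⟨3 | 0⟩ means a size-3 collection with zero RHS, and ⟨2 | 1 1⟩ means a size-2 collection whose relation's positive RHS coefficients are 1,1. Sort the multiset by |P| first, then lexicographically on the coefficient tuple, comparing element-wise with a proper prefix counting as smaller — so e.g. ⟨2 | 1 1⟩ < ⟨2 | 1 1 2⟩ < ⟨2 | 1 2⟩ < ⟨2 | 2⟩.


Primitive collections (20):

  P = {1,9}:  v_{1} + v_{9} = 0 — sig = ⟨2 | 0⟩
  P = {2,5}:  v_{2} + v_{5} = v_{8} — sig = ⟨2 | 1⟩
  P = {3,5}:  v_{3} + v_{5} = v_{2} — sig = ⟨2 | 1⟩
  P = {6,7}:  v_{6} + v_{7} = v_{1} — sig = ⟨2 | 1⟩
  P = {5,9}:  v_{5} + v_{9} = v_{3} + v_{6} — sig = ⟨2 | 1 1⟩
  P = {6,9}:  v_{6} + v_{9} = v_{3} + v_{4} — sig = ⟨2 | 1 1⟩
  P = {8,9}:  v_{8} + v_{9} = v_{2} + v_{3} + v_{6} — sig = ⟨2 | 1 1 1⟩
  P = {7,8}:  v_{7} + v_{8} = 2·v_{1} + v_{2} + v_{3} — sig = ⟨2 | 1 1 2⟩
  P = {2,4}:  v_{2} + v_{4} = v_{3} + 2·v_{6} — sig = ⟨2 | 1 2⟩
  P = {2,9}:  v_{2} + v_{9} = 2·v_{3} + v_{6} — sig = ⟨2 | 1 2⟩
  P = {4,8}:  v_{4} + v_{8} = v_{2} + 2·v_{6} — sig = ⟨2 | 1 2⟩
  P = {5,7}:  v_{5} + v_{7} = 2·v_{1} + v_{3} — sig = ⟨2 | 1 2⟩
  P = {3,8}:  v_{3} + v_{8} = 2·v_{2} — sig = ⟨2 | 2⟩
  P = {4,5}:  v_{4} + v_{5} = 2·v_{6} — sig = ⟨2 | 2⟩
  P = {2,7}:  v_{2} + v_{7} = 2·v_{1} + 2·v_{3} — sig = ⟨2 | 2 2⟩
  P = {3,4,7}:  v_{3} + v_{4} + v_{7} = 0 — sig = ⟨3 | 0⟩
  P = {1,3,4}:  v_{1} + v_{3} + v_{4} = v_{6} — sig = ⟨3 | 1⟩
  P = {1,3,6}:  v_{1} + v_{3} + v_{6} = v_{5} — sig = ⟨3 | 1⟩
  P = {1,2,6}:  v_{1} + v_{2} + v_{6} = 2·v_{5} — sig = ⟨3 | 2⟩
  P = {1,6,8}:  v_{1} + v_{6} + v_{8} = 3·v_{5} — sig = ⟨3 | 3⟩

Signatures (|P|; sorted positive RHS coefficients), sorted:
{ ⟨2 | 0⟩,  ⟨2 | 1⟩ ×3,  ⟨2 | 1 1⟩ ×2,  ⟨2 | 1 1 1⟩,  ⟨2 | 1 1 2⟩,  ⟨2 | 1 2⟩ ×4,  ⟨2 | 2⟩ ×2,  ⟨2 | 2 2⟩,  ⟨3 | 0⟩,  ⟨3 | 1⟩ ×2,  ⟨3 | 2⟩,  ⟨3 | 3⟩ }


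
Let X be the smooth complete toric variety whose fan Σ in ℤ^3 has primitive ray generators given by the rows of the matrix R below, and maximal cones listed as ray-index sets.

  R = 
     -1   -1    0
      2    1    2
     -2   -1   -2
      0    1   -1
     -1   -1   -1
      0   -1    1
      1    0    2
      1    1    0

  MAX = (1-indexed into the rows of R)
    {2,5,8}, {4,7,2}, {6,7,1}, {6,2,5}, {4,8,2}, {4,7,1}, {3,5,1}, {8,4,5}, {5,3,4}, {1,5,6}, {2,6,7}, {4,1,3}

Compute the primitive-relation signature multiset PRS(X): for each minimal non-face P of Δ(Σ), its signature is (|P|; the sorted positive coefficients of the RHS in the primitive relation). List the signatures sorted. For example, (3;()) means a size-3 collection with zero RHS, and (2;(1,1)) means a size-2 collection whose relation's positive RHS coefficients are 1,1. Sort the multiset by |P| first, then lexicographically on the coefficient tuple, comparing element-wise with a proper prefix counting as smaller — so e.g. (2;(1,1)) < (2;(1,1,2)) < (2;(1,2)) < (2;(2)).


Minimal non-faces — 12 found among 8 rays, 12 max cones:

  • {1,8}:  v_{1} + v_{8} = 0  so sig = (2;())
  • {2,3}:  v_{2} + v_{3} = 0  so sig = (2;())
  • {4,6}:  v_{4} + v_{6} = 0  so sig = (2;())
  • {1,2}:  v_{1} + v_{2} = v_{7}  so sig = (2;(1))
  • {3,7}:  v_{3} + v_{7} = v_{1}  so sig = (2;(1))
  • {5,7}:  v_{5} + v_{7} = v_{6}  so sig = (2;(1))
  • {7,8}:  v_{7} + v_{8} = v_{2}  so sig = (2;(1))
  • {3,6}:  v_{3} + v_{6} = v_{1} + v_{5}  so sig = (2;(1,1))
  • {3,8}:  v_{3} + v_{8} = v_{4} + v_{5}  so sig = (2;(1,1))
  • {6,8}:  v_{6} + v_{8} = v_{2} + v_{5}  so sig = (2;(1,1))
  • {1,4,5}:  v_{1} + v_{4} + v_{5} = v_{3}  so sig = (3;(1))
  • {2,4,5}:  v_{2} + v_{4} + v_{5} = v_{8}  so sig = (3;(1))

Signatures (|P|; sorted positive RHS coefficients), sorted:
    |P|=2: 10 collections, coeffs (), (), (), (1), (1), (1), (1), (1,1), (1,1), (1,1)
    |P|=3: 2 collections, coeffs (1), (1)


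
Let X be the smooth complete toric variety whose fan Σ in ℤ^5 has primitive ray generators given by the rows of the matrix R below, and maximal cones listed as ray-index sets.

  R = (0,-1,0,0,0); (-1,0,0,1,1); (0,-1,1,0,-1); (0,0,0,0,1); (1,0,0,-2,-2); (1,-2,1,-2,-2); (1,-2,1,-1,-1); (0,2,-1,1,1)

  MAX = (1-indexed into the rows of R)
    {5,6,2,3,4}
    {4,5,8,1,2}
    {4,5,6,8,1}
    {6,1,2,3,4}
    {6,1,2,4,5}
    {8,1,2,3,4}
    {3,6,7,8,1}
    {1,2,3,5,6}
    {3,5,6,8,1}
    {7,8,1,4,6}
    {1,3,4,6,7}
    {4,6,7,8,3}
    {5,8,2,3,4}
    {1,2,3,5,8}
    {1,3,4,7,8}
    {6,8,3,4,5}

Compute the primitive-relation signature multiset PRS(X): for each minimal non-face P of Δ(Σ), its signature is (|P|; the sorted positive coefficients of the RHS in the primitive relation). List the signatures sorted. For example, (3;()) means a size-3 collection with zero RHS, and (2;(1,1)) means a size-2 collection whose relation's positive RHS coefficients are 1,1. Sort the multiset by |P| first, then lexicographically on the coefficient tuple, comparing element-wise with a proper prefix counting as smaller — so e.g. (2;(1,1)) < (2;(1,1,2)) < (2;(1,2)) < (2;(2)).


|primitive collections| = 5. Relations:

  {2,7}:  v_{2} + v_{7} = v_{1} + v_{3} + v_{4} — sig = (2;(1,1,1))
  {5,7}:  v_{5} + v_{7} = 2·v_{6} + v_{8} — sig = (2;(1,2))
  {2,6,8}:  v_{2} + v_{6} + v_{8} = 0 — sig = (3;())
  {1,3,4,5}:  v_{1} + v_{3} + v_{4} + v_{5} = v_{6} — sig = (4;(1))
  {1,3,4,6,8}:  v_{1} + v_{3} + v_{4} + v_{6} + v_{8} = v_{7} — sig = (5;(1))

so the primitive-relation signature multiset is
    |P|=2: 2 collections, coeffs (1,1,1), (1,2)
    |P|=3: 1 collection, coeffs ()
    |P|=4: 1 collection, coeffs (1)
    |P|=5: 1 collection, coeffs (1)


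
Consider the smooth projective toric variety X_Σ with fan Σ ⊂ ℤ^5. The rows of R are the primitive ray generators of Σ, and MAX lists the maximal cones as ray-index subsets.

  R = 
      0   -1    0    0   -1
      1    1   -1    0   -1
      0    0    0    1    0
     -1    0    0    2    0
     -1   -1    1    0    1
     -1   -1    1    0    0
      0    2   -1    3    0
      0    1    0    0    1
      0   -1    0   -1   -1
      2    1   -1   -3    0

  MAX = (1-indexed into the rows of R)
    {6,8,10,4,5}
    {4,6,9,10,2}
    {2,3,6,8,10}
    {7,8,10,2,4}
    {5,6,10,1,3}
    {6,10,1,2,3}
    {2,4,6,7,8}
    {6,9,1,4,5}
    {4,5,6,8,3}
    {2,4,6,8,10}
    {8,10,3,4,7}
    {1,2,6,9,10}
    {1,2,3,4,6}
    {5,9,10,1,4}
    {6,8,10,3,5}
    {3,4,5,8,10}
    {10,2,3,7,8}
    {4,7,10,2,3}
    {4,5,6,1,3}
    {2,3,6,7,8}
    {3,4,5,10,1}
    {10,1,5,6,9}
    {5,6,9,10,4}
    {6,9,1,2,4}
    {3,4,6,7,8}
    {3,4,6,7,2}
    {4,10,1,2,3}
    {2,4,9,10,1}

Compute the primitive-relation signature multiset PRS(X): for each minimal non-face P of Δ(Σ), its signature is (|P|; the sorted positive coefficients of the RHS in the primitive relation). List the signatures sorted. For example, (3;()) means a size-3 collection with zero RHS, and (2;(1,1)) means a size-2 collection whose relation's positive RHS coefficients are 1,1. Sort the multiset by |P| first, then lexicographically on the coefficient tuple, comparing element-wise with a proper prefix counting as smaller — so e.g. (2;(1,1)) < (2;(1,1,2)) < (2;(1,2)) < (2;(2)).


|primitive collections| = 11. Relations:

  P = {1,8}:  v_{1} + v_{8} = 0  so sig = (2;())
  P = {2,5}:  v_{2} + v_{5} = 0  so sig = (2;())
  P = {3,9}:  v_{3} + v_{9} = v_{1}  so sig = (2;(1))
  P = {7,9}:  v_{7} + v_{9} = v_{2} + v_{4}  so sig = (2;(1,1))
  P = {1,7}:  v_{1} + v_{7} = v_{2} + v_{3} + v_{4}  so sig = (2;(1,1,1))
  P = {5,7}:  v_{5} + v_{7} = v_{3} + v_{4} + v_{8}  so sig = (2;(1,1,1))
  P = {8,9}:  v_{8} + v_{9} = v_{4} + v_{6} + v_{10}  so sig = (2;(1,1,1))
  P = {6,7,10}:  v_{6} + v_{7} + v_{10} = v_{2} + v_{8}  so sig = (3;(1,1))
  P = {3,4,6,10}:  v_{3} + v_{4} + v_{6} + v_{10} = 0  so sig = (4;())
  P = {1,4,6,10}:  v_{1} + v_{4} + v_{6} + v_{10} = v_{9}  so sig = (4;(1))
  P = {2,3,4,8}:  v_{2} + v_{3} + v_{4} + v_{8} = v_{7}  so sig = (4;(1))

so the primitive-relation signature multiset is
    |P|=2: 7 collections, coeffs (), (), (1), (1,1), (1,1,1), (1,1,1), (1,1,1)
    |P|=3: 1 collection, coeffs (1,1)
    |P|=4: 3 collections, coeffs (), (1), (1)


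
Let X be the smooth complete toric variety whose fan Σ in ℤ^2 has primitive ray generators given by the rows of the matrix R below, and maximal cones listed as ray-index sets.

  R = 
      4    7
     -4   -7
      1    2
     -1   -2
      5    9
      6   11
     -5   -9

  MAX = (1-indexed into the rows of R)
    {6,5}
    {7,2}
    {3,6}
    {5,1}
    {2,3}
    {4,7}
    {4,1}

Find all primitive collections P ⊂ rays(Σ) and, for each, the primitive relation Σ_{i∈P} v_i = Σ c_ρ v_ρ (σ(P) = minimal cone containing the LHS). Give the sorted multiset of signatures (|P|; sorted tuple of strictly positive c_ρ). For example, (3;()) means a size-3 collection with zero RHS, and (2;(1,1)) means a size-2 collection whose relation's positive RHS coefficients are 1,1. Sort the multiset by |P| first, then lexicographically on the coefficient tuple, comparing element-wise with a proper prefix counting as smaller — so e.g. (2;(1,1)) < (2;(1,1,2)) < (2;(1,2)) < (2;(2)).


Σ has 14 primitive collections:

  P={1,2}:  v_{1} + v_{2} = 0  ⇒ sig = (2;())
  P={3,4}:  v_{3} + v_{4} = 0  ⇒ sig = (2;())
  P={5,7}:  v_{5} + v_{7} = 0  ⇒ sig = (2;())
  P={1,3}:  v_{1} + v_{3} = v_{5}  ⇒ sig = (2;(1))
  P={1,7}:  v_{1} + v_{7} = v_{4}  ⇒ sig = (2;(1))
  P={2,4}:  v_{2} + v_{4} = v_{7}  ⇒ sig = (2;(1))
  P={2,5}:  v_{2} + v_{5} = v_{3}  ⇒ sig = (2;(1))
  P={3,5}:  v_{3} + v_{5} = v_{6}  ⇒ sig = (2;(1))
  P={3,7}:  v_{3} + v_{7} = v_{2}  ⇒ sig = (2;(1))
  P={4,5}:  v_{4} + v_{5} = v_{1}  ⇒ sig = (2;(1))
  P={4,6}:  v_{4} + v_{6} = v_{5}  ⇒ sig = (2;(1))
  P={6,7}:  v_{6} + v_{7} = v_{3}  ⇒ sig = (2;(1))
  P={1,6}:  v_{1} + v_{6} = 2·v_{5}  ⇒ sig = (2;(2))
  P={2,6}:  v_{2} + v_{6} = 2·v_{3}  ⇒ sig = (2;(2))

Signatures (|P|; sorted positive RHS coefficients), sorted:
[(2;()), (2;()), (2;()), (2;(1)), (2;(1)), (2;(1)), (2;(1)), (2;(1)), (2;(1)), (2;(1)), (2;(1)), (2;(1)), (2;(2)), (2;(2))]


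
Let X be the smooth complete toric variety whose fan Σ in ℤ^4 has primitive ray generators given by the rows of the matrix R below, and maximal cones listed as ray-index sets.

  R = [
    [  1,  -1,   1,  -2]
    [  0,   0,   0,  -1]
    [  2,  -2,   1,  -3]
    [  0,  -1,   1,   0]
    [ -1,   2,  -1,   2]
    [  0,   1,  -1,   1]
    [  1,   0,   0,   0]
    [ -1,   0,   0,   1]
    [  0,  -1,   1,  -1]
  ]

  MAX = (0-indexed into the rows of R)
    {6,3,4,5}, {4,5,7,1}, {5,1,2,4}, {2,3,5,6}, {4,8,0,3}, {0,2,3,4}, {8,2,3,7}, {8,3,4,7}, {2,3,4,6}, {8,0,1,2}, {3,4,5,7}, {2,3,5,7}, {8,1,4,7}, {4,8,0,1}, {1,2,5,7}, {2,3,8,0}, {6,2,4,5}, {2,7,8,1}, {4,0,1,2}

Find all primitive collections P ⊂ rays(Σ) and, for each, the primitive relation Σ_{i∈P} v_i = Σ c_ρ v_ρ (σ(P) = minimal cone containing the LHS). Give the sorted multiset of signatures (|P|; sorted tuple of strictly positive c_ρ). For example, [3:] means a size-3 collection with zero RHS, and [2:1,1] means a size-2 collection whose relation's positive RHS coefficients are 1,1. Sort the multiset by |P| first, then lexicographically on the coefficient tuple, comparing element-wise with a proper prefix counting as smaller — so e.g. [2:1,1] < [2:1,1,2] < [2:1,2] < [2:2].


11 minimal non-faces of Δ(Σ) (on 9 rays):

  • {5,8}:  v_{5} + v_{8} = 0 — sig = [2:]
  • {0,7}:  v_{0} + v_{7} = v_{8} — sig = [2:1]
  • {1,3}:  v_{1} + v_{3} = v_{8} — sig = [2:1]
  • {0,5}:  v_{0} + v_{5} = v_{2} + v_{4} — sig = [2:1,1]
  • {1,6}:  v_{1} + v_{6} = v_{2} + v_{4} — sig = [2:1,1]
  • {6,7}:  v_{6} + v_{7} = v_{3} + v_{5} — sig = [2:1,1]
  • {6,8}:  v_{6} + v_{8} = v_{2} + v_{3} + v_{4} — sig = [2:1,1,1]
  • {0,6}:  v_{0} + v_{6} = 2·v_{2} + v_{3} + 2·v_{4} — sig = [2:1,2,2]
  • {2,4,7}:  v_{2} + v_{4} + v_{7} = 0 — sig = [3:]
  • {2,4,8}:  v_{2} + v_{4} + v_{8} = v_{0} — sig = [3:1]
  • {2,3,4,5}:  v_{2} + v_{3} + v_{4} + v_{5} = v_{6} — sig = [4:1]

Signatures (|P|; sorted positive RHS coefficients), sorted:
    |P|=2: 8 collections, coeffs (), (1), (1), (1,1), (1,1), (1,1), (1,1,1), (1,2,2)
    |P|=3: 2 collections, coeffs (), (1)
    |P|=4: 1 collection, coeffs (1)


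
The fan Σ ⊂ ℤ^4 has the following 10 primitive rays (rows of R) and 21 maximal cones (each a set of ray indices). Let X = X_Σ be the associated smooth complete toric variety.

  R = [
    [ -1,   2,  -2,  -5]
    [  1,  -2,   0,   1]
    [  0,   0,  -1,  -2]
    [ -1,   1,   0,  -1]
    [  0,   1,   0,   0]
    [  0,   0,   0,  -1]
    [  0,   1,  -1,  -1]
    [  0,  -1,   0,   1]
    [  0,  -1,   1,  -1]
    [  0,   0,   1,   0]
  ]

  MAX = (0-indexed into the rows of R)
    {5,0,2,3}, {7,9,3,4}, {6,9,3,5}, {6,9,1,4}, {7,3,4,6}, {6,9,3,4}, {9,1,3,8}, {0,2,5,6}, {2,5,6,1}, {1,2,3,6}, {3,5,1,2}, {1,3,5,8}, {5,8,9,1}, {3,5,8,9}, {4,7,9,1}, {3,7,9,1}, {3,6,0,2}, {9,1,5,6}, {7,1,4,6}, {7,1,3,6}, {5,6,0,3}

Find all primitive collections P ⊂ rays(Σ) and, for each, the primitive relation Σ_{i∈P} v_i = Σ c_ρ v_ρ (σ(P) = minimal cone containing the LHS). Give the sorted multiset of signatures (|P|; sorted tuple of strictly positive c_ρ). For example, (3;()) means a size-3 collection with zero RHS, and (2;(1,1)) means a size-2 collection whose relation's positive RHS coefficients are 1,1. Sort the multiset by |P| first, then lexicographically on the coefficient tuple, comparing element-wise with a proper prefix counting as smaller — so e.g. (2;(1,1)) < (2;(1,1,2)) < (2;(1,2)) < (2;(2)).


The 20 primitive collections of Σ (r=10, n=4):

  • {2,4}:  v_{2} + v_{4} = v_{5} + v_{6} ; sig = (2;(1,1))
  • {4,5}:  v_{4} + v_{5} = v_{6} + v_{9} ; sig = (2;(1,1))
  • {4,8}:  v_{4} + v_{8} = v_{5} + v_{9} ; sig = (2;(1,1))
  • {5,7}:  v_{5} + v_{7} = v_{1} + v_{3} ; sig = (2;(1,1))
  • {0,7}:  v_{0} + v_{7} = v_{1} + v_{2} + 2·v_{3} + v_{6} ; sig = (2;(1,1,1,2))
  • {0,8}:  v_{0} + v_{8} = v_{2} + v_{3} + 3·v_{5} ; sig = (2;(1,1,3))
  • {0,9}:  v_{0} + v_{9} = v_{3} + 3·v_{5} + v_{6} ; sig = (2;(1,1,3))
  • {2,8}:  v_{2} + v_{8} = v_{1} + v_{3} + 3·v_{5} ; sig = (2;(1,1,3))
  • {0,4}:  v_{0} + v_{4} = v_{3} + 2·v_{5} + 2·v_{6} ; sig = (2;(1,2,2))
  • {2,7}:  v_{2} + v_{7} = 2·v_{1} + 2·v_{3} + v_{6} ; sig = (2;(1,2,2))
  • {7,8}:  v_{7} + v_{8} = 2·v_{1} + 2·v_{3} + v_{9} ; sig = (2;(1,2,2))
  • {0,1}:  v_{0} + v_{1} = 2·v_{2} ; sig = (2;(2))
  • {2,9}:  v_{2} + v_{9} = 2·v_{5} ; sig = (2;(2))
  • {6,8}:  v_{6} + v_{8} = 2·v_{5} ; sig = (2;(2))
  • {1,3,4}:  v_{1} + v_{3} + v_{4} = 0 ; sig = (3;())
  • {6,7,9}:  v_{6} + v_{7} + v_{9} = 0 ; sig = (3;())
  • {1,3,5,6}:  v_{1} + v_{3} + v_{5} + v_{6} = v_{2} ; sig = (4;(1))
  • {1,3,5,9}:  v_{1} + v_{3} + v_{5} + v_{9} = v_{8} ; sig = (4;(1))
  • {1,3,6,9}:  v_{1} + v_{3} + v_{6} + v_{9} = v_{5} ; sig = (4;(1))
  • {2,3,5,6}:  v_{2} + v_{3} + v_{5} + v_{6} = v_{0} ; sig = (4;(1))

so the primitive-relation signature multiset is
    |P|=2: 14 collections, coeffs (1,1), (1,1), (1,1), (1,1), (1,1,1,2), (1,1,3), (1,1,3), (1,1,3), (1,2,2), (1,2,2), (1,2,2), (2), (2), (2)
    |P|=3: 2 collections, coeffs (), ()
    |P|=4: 4 collections, coeffs (1), (1), (1), (1)


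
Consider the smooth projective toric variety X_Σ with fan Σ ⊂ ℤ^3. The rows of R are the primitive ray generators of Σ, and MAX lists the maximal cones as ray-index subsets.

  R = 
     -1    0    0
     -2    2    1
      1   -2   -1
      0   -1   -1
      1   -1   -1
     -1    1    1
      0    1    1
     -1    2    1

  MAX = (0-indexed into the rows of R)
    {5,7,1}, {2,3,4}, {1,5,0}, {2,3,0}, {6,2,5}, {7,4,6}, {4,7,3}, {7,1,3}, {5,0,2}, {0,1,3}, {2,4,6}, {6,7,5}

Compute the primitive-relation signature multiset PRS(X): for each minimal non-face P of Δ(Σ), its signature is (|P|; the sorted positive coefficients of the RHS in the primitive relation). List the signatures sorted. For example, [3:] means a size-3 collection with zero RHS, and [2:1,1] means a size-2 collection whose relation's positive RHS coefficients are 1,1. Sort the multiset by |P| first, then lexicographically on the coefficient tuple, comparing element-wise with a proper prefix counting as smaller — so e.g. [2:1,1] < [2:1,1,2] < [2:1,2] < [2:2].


Primitive collections (10):

  • {2,7}:  v_{2} + v_{7} = 0  →  sig = [2:]
  • {3,6}:  v_{3} + v_{6} = 0  →  sig = [2:]
  • {4,5}:  v_{4} + v_{5} = 0  →  sig = [2:]
  • {0,4}:  v_{0} + v_{4} = v_{3}  →  sig = [2:1]
  • {0,6}:  v_{0} + v_{6} = v_{5}  →  sig = [2:1]
  • {0,7}:  v_{0} + v_{7} = v_{1}  →  sig = [2:1]
  • {1,2}:  v_{1} + v_{2} = v_{0}  →  sig = [2:1]
  • {3,5}:  v_{3} + v_{5} = v_{0}  →  sig = [2:1]
  • {1,4}:  v_{1} + v_{4} = v_{3} + v_{7}  →  sig = [2:1,1]
  • {1,6}:  v_{1} + v_{6} = v_{5} + v_{7}  →  sig = [2:1,1]

Sorted signature multiset PRS(X):
    [2:]
    [2:]
    [2:]
    [2:1]
    [2:1]
    [2:1]
    [2:1]
    [2:1]
    [2:1,1]
    [2:1,1]
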